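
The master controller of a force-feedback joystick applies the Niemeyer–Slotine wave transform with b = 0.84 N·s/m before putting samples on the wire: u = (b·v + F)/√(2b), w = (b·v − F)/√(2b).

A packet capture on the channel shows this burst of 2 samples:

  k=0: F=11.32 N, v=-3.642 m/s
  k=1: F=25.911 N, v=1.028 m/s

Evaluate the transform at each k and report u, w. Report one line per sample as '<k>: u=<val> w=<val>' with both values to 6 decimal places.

k=0: b·v=0.84×(-3.642)=-3.059280; √(2b)=1.296148; u=(-3.059280+11.32)/1.296148=6.373284, w=(-3.059280−11.32)/1.296148=-11.093855
k=1: b·v=0.84×1.028=0.863520; √(2b)=1.296148; u=(0.863520+25.911)/1.296148=20.656991, w=(0.863520−25.911)/1.296148=-19.324550

0: u=6.373284 w=-11.093855
1: u=20.656991 w=-19.324550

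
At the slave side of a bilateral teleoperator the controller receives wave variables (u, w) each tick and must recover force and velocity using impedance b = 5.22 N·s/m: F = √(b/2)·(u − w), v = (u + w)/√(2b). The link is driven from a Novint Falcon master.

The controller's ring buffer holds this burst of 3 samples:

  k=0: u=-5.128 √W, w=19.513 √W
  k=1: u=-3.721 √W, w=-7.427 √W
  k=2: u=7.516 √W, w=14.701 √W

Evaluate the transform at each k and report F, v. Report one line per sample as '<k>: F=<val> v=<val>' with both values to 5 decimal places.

0: F=-39.80875 v=4.45205
1: F=5.98723 v=-3.45022
2: F=-11.60772 v=6.87599

k=0: u−w=-24.64100, u+w=14.38500; √(b/2)=1.61555, √(2b)=3.23110; F=1.61555×(-24.641)=-39.80875, v=14.38500/3.23110=4.45205
k=1: u−w=3.70600, u+w=-11.14800; √(b/2)=1.61555, √(2b)=3.23110; F=1.61555×3.706=5.98723, v=-11.14800/3.23110=-3.45022
k=2: u−w=-7.18500, u+w=22.21700; √(b/2)=1.61555, √(2b)=3.23110; F=1.61555×(-7.185)=-11.60772, v=22.21700/3.23110=6.87599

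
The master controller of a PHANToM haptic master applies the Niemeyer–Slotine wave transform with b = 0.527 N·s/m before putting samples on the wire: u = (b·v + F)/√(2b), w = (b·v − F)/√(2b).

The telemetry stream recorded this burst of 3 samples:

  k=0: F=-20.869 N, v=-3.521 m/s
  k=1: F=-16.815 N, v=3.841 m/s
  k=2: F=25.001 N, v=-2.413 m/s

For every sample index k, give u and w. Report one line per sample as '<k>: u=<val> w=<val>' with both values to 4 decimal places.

k=0: b·v=0.527×(-3.521)=-1.8556; √(2b)=1.0266; u=(-1.8556+(-20.869))/1.0266=-22.1348, w=(-1.8556−(-20.869))/1.0266=18.5200
k=1: b·v=0.527×3.841=2.0242; √(2b)=1.0266; u=(2.0242+(-16.815))/1.0266=-14.4069, w=(2.0242−(-16.815))/1.0266=18.3503
k=2: b·v=0.527×(-2.413)=-1.2717; √(2b)=1.0266; u=(-1.2717+25.001)/1.0266=23.1135, w=(-1.2717−25.001)/1.0266=-25.5908

0: u=-22.1348 w=18.5200
1: u=-14.4069 w=18.3503
2: u=23.1135 w=-25.5908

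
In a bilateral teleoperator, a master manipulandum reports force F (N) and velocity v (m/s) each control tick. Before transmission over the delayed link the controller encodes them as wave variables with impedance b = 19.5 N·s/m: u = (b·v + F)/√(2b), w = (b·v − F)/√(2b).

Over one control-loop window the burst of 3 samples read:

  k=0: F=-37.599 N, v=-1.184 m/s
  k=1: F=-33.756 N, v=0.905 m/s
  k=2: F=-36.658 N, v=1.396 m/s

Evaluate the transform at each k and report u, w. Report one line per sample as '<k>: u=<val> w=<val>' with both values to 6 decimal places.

0: u=-9.717697 w=2.323620
1: u=-2.579424 w=8.231148
2: u=-1.510969 w=10.228986

k=0: b·v=19.5×(-1.184)=-23.088000; √(2b)=6.244998; u=(-23.088000+(-37.599))/6.244998=-9.717697, w=(-23.088000−(-37.599))/6.244998=2.323620
k=1: b·v=19.5×0.905=17.647500; √(2b)=6.244998; u=(17.647500+(-33.756))/6.244998=-2.579424, w=(17.647500−(-33.756))/6.244998=8.231148
k=2: b·v=19.5×1.396=27.222000; √(2b)=6.244998; u=(27.222000+(-36.658))/6.244998=-1.510969, w=(27.222000−(-36.658))/6.244998=10.228986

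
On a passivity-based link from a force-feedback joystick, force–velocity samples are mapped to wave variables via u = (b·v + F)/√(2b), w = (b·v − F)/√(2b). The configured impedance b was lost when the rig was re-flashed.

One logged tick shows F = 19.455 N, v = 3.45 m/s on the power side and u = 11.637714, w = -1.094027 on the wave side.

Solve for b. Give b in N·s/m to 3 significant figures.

b = 4.67 N·s/m

u + w = 10.543687;  u + w = √(2b)·v, so √(2b) = 10.543687/3.45 = 3.056141.
b = (√(2b))²/2 = 9.339999/2 = 4.669999.
(Check via u − w = 2F/√(2b): u − w = 12.731741, 2F/√(2b) = 12.731742.)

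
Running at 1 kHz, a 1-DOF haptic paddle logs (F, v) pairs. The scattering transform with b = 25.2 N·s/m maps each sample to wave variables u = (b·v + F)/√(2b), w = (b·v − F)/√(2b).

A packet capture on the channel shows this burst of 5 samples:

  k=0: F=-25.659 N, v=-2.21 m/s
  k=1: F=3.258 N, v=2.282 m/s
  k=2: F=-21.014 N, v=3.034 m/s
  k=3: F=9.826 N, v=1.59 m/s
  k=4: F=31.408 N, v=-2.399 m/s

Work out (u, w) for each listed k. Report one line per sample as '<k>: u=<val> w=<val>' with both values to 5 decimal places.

k=0: b·v=25.2×(-2.21)=-55.69200; √(2b)=7.09930; u=(-55.69200+(-25.659))/7.09930=-11.45902, w=(-55.69200−(-25.659))/7.09930=-4.23042
k=1: b·v=25.2×2.282=57.50640; √(2b)=7.09930; u=(57.50640+3.258)/7.09930=8.55922, w=(57.50640−3.258)/7.09930=7.64138
k=2: b·v=25.2×3.034=76.45680; √(2b)=7.09930; u=(76.45680+(-21.014))/7.09930=7.80962, w=(76.45680−(-21.014))/7.09930=13.72964
k=3: b·v=25.2×1.59=40.06800; √(2b)=7.09930; u=(40.06800+9.826)/7.09930=7.02802, w=(40.06800−9.826)/7.09930=4.25986
k=4: b·v=25.2×(-2.399)=-60.45480; √(2b)=7.09930; u=(-60.45480+31.408)/7.09930=-4.09150, w=(-60.45480−31.408)/7.09930=-12.93971

0: u=-11.45902 w=-4.23042
1: u=8.55922 w=7.64138
2: u=7.80962 w=13.72964
3: u=7.02802 w=4.25986
4: u=-4.09150 w=-12.93971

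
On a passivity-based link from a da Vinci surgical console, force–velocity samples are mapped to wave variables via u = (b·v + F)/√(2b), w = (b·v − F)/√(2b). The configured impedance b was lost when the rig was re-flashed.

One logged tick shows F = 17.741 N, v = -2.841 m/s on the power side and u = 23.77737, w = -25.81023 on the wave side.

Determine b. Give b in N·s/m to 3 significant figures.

b = 0.256 N·s/m

u + w = -2.03286;  u + w = √(2b)·v, so √(2b) = -2.03286/(-2.841) = 0.71554.
b = (√(2b))²/2 = 0.51200/2 = 0.25600.
(Check via u − w = 2F/√(2b): u − w = 49.58760, 2F/√(2b) = 49.58746.)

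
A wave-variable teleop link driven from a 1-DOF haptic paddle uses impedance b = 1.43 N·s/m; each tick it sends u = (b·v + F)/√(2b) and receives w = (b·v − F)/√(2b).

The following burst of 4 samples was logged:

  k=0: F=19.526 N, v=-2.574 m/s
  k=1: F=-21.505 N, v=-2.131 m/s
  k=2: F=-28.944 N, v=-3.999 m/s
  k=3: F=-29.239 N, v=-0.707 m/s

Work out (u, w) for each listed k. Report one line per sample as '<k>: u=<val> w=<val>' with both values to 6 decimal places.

0: u=9.369451 w=-13.722480
1: u=-14.518097 w=10.914249
2: u=-20.496407 w=13.733485
3: u=-17.887206 w=16.691560

k=0: b·v=1.43×(-2.574)=-3.680820; √(2b)=1.691153; u=(-3.680820+19.526)/1.691153=9.369451, w=(-3.680820−19.526)/1.691153=-13.722480
k=1: b·v=1.43×(-2.131)=-3.047330; √(2b)=1.691153; u=(-3.047330+(-21.505))/1.691153=-14.518097, w=(-3.047330−(-21.505))/1.691153=10.914249
k=2: b·v=1.43×(-3.999)=-5.718570; √(2b)=1.691153; u=(-5.718570+(-28.944))/1.691153=-20.496407, w=(-5.718570−(-28.944))/1.691153=13.733485
k=3: b·v=1.43×(-0.707)=-1.011010; √(2b)=1.691153; u=(-1.011010+(-29.239))/1.691153=-17.887206, w=(-1.011010−(-29.239))/1.691153=16.691560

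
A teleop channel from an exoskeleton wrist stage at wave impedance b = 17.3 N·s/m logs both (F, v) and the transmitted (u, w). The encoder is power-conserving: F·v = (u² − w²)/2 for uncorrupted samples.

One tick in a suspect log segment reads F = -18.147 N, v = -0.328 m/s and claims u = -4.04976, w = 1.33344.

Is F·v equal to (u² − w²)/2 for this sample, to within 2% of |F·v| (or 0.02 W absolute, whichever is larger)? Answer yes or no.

F·v = (-18.147)×(-0.328) = 5.9522 W.
(u² − w²)/2 = (16.4006 − 1.7781)/2 = 7.3112 W.
|Δ| = 1.3590;  2% of max(1, |F·v|) = 0.1190.

no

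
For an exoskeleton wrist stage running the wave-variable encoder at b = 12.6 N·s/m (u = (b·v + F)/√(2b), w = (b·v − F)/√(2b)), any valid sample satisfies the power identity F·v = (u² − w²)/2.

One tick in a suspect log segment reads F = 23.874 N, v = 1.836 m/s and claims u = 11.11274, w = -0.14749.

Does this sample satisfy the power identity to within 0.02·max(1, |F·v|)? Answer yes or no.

F·v = 23.874×1.836 = 43.8327 W.
(u² − w²)/2 = (123.4930 − 0.0218)/2 = 61.7356 W.
|Δ| = 17.9030;  2% of max(1, |F·v|) = 0.8767.

no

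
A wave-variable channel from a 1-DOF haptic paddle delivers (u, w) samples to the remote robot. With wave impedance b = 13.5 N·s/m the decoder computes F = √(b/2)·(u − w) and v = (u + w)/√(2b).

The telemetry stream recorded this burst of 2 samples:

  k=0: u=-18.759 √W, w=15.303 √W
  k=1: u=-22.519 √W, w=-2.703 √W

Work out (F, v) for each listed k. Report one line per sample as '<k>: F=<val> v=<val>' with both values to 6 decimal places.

0: F=-88.495672 v=-0.665108
1: F=-51.483478 v=-4.853976

k=0: u−w=-34.062000, u+w=-3.456000; √(b/2)=2.598076, √(2b)=5.196152; F=2.598076×(-34.062)=-88.495672, v=-3.456000/5.196152=-0.665108
k=1: u−w=-19.816000, u+w=-25.222000; √(b/2)=2.598076, √(2b)=5.196152; F=2.598076×(-19.816)=-51.483478, v=-25.222000/5.196152=-4.853976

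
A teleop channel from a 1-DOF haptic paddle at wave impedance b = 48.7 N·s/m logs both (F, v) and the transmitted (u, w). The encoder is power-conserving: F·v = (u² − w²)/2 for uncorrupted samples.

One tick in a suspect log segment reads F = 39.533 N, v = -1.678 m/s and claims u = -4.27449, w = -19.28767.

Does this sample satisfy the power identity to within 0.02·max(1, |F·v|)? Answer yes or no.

F·v = 39.533×(-1.678) = -66.33637 W.
(u² − w²)/2 = (18.27126 − 372.01421)/2 = -176.87147 W.
|Δ| = 110.53510;  2% of max(1, |F·v|) = 1.32673.

no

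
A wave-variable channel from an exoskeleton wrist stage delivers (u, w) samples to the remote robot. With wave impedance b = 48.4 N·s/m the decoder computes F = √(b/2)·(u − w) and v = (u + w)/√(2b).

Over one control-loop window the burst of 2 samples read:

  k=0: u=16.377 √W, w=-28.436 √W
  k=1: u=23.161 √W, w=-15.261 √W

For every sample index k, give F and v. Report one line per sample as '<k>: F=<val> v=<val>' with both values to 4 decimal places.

k=0: u−w=44.8130, u+w=-12.0590; √(b/2)=4.9193, √(2b)=9.8387; F=4.9193×44.813=220.4508, v=-12.0590/9.8387=-1.2257
k=1: u−w=38.4220, u+w=7.9000; √(b/2)=4.9193, √(2b)=9.8387; F=4.9193×38.422=189.0112, v=7.9000/9.8387=0.8030

0: F=220.4508 v=-1.2257
1: F=189.0112 v=0.8030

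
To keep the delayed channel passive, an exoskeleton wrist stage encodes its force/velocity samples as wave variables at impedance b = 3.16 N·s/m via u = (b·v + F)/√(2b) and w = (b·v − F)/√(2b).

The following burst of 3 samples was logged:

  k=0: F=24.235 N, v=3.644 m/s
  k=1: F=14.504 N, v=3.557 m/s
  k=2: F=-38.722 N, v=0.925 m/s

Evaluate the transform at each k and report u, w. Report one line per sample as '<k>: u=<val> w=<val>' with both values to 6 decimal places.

k=0: b·v=3.16×3.644=11.515040; √(2b)=2.513961; u=(11.515040+24.235)/2.513961=14.220602, w=(11.515040−24.235)/2.513961=-5.059728
k=1: b·v=3.16×3.557=11.240120; √(2b)=2.513961; u=(11.240120+14.504)/2.513961=10.240461, w=(11.240120−14.504)/2.513961=-1.298302
k=2: b·v=3.16×0.925=2.923000; √(2b)=2.513961; u=(2.923000+(-38.722))/2.513961=-14.240078, w=(2.923000−(-38.722))/2.513961=16.565492

0: u=14.220602 w=-5.059728
1: u=10.240461 w=-1.298302
2: u=-14.240078 w=16.565492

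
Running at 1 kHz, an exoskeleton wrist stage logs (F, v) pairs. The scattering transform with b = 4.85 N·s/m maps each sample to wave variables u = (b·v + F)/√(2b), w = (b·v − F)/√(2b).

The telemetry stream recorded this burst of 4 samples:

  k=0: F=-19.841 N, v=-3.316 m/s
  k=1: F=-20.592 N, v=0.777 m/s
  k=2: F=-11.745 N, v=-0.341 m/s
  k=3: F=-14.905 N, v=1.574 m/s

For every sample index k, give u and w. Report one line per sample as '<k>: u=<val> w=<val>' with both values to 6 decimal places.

0: u=-11.534373 w=1.206750
1: u=-5.401716 w=7.821669
2: u=-4.302111 w=3.240073
3: u=-2.334610 w=7.236805

k=0: b·v=4.85×(-3.316)=-16.082600; √(2b)=3.114482; u=(-16.082600+(-19.841))/3.114482=-11.534373, w=(-16.082600−(-19.841))/3.114482=1.206750
k=1: b·v=4.85×0.777=3.768450; √(2b)=3.114482; u=(3.768450+(-20.592))/3.114482=-5.401716, w=(3.768450−(-20.592))/3.114482=7.821669
k=2: b·v=4.85×(-0.341)=-1.653850; √(2b)=3.114482; u=(-1.653850+(-11.745))/3.114482=-4.302111, w=(-1.653850−(-11.745))/3.114482=3.240073
k=3: b·v=4.85×1.574=7.633900; √(2b)=3.114482; u=(7.633900+(-14.905))/3.114482=-2.334610, w=(7.633900−(-14.905))/3.114482=7.236805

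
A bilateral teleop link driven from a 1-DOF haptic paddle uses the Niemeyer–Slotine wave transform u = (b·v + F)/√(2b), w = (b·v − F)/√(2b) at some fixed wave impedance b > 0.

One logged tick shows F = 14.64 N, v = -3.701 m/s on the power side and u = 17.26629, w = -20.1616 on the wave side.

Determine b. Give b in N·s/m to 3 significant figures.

b = 0.306 N·s/m

u + w = -2.8953;  u + w = √(2b)·v, so √(2b) = -2.8953/(-3.701) = 0.7823.
b = (√(2b))²/2 = 0.6120/2 = 0.3060.
(Check via u − w = 2F/√(2b): u − w = 37.4279, 2F/√(2b) = 37.4279.)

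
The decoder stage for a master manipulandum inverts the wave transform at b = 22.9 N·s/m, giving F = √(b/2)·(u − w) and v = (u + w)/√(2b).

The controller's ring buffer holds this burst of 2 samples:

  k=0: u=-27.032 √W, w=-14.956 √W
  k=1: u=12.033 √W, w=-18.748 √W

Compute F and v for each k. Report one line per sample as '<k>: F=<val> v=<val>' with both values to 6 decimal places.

0: F=-40.862586 v=-6.204295
1: F=104.156282 v=-0.992232

k=0: u−w=-12.076000, u+w=-41.988000; √(b/2)=3.383785, √(2b)=6.767570; F=3.383785×(-12.076)=-40.862586, v=-41.988000/6.767570=-6.204295
k=1: u−w=30.781000, u+w=-6.715000; √(b/2)=3.383785, √(2b)=6.767570; F=3.383785×30.781=104.156282, v=-6.715000/6.767570=-0.992232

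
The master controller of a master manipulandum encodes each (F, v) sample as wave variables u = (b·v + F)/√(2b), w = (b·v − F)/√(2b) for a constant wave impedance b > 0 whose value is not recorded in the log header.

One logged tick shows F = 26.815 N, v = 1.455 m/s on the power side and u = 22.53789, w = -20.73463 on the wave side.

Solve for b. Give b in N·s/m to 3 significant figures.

b = 0.768 N·s/m

u + w = 1.80326;  u + w = √(2b)·v, so √(2b) = 1.80326/1.455 = 1.23935.
b = (√(2b))²/2 = 1.53600/2 = 0.76800.
(Check via u − w = 2F/√(2b): u − w = 43.27252, 2F/√(2b) = 43.27255.)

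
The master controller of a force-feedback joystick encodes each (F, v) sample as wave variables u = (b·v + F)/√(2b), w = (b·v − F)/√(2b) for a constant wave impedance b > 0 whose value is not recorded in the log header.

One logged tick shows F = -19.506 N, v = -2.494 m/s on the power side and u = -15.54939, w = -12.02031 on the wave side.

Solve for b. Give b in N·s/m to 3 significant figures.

u + w = -27.56970;  u + w = √(2b)·v, so √(2b) = -27.56970/(-2.494) = 11.05441.
b = (√(2b))²/2 = 122.19999/2 = 61.10000.
(Check via u − w = 2F/√(2b): u − w = -3.52908, 2F/√(2b) = -3.52909.)

b = 61.1 N·s/m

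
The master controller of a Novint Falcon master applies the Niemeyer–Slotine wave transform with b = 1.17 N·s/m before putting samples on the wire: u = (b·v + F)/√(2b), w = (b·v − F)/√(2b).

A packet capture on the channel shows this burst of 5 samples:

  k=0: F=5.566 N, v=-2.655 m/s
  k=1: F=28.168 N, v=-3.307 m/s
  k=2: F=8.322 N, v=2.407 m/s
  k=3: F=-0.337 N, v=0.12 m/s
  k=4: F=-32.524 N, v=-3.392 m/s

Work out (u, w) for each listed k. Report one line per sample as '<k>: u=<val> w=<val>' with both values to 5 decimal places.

0: u=1.60792 w=-5.66929
1: u=15.88463 w=-20.94337
2: u=7.28126 w=-3.59926
3: u=-0.12852 w=0.31209
4: u=-23.85599 w=18.66722

k=0: b·v=1.17×(-2.655)=-3.10635; √(2b)=1.52971; u=(-3.10635+5.566)/1.52971=1.60792, w=(-3.10635−5.566)/1.52971=-5.66929
k=1: b·v=1.17×(-3.307)=-3.86919; √(2b)=1.52971; u=(-3.86919+28.168)/1.52971=15.88463, w=(-3.86919−28.168)/1.52971=-20.94337
k=2: b·v=1.17×2.407=2.81619; √(2b)=1.52971; u=(2.81619+8.322)/1.52971=7.28126, w=(2.81619−8.322)/1.52971=-3.59926
k=3: b·v=1.17×0.12=0.14040; √(2b)=1.52971; u=(0.14040+(-0.337))/1.52971=-0.12852, w=(0.14040−(-0.337))/1.52971=0.31209
k=4: b·v=1.17×(-3.392)=-3.96864; √(2b)=1.52971; u=(-3.96864+(-32.524))/1.52971=-23.85599, w=(-3.96864−(-32.524))/1.52971=18.66722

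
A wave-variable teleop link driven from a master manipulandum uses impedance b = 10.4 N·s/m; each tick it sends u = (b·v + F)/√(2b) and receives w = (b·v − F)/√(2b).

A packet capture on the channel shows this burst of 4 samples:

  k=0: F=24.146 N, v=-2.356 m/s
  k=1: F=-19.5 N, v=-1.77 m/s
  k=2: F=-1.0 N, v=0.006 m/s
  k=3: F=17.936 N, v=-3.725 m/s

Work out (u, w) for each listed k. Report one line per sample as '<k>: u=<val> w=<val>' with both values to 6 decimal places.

k=0: b·v=10.4×(-2.356)=-24.502400; √(2b)=4.560702; u=(-24.502400+24.146)/4.560702=-0.078146, w=(-24.502400−24.146)/4.560702=-10.666867
k=1: b·v=10.4×(-1.77)=-18.408000; √(2b)=4.560702; u=(-18.408000+(-19.5))/4.560702=-8.311879, w=(-18.408000−(-19.5))/4.560702=0.239437
k=2: b·v=10.4×0.006=0.062400; √(2b)=4.560702; u=(0.062400+(-1.0))/4.560702=-0.205582, w=(0.062400−(-1.0))/4.560702=0.232947
k=3: b·v=10.4×(-3.725)=-38.740000; √(2b)=4.560702; u=(-38.740000+17.936)/4.560702=-4.561579, w=(-38.740000−17.936)/4.560702=-12.427035

0: u=-0.078146 w=-10.666867
1: u=-8.311879 w=0.239437
2: u=-0.205582 w=0.232947
3: u=-4.561579 w=-12.427035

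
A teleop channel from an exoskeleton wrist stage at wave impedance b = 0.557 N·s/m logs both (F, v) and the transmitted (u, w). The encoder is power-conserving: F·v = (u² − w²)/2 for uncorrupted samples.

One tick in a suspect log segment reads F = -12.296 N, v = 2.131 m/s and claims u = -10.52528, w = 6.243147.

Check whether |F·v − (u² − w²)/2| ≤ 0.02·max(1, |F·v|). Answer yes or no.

no

F·v = (-12.296)×2.131 = -26.202776 W.
(u² − w²)/2 = (110.781519 − 38.976884)/2 = 35.902317 W.
|Δ| = 62.105093;  2% of max(1, |F·v|) = 0.524056.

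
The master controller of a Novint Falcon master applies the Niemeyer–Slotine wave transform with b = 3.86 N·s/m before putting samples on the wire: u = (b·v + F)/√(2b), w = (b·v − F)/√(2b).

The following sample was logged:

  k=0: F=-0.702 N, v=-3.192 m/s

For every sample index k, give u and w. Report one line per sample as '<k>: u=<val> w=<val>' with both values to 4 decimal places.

0: u=-4.6871 w=-4.1818

k=0: b·v=3.86×(-3.192)=-12.3211; √(2b)=2.7785; u=(-12.3211+(-0.702))/2.7785=-4.6871, w=(-12.3211−(-0.702))/2.7785=-4.1818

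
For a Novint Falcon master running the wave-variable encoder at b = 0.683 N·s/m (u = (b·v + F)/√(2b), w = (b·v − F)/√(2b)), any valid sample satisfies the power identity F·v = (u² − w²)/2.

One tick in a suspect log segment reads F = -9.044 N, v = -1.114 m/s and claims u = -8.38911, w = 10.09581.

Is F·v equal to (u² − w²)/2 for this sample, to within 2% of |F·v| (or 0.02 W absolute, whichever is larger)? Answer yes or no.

no

F·v = (-9.044)×(-1.114) = 10.07502 W.
(u² − w²)/2 = (70.37717 − 101.92538)/2 = -15.77411 W.
|Δ| = 25.84912;  2% of max(1, |F·v|) = 0.20150.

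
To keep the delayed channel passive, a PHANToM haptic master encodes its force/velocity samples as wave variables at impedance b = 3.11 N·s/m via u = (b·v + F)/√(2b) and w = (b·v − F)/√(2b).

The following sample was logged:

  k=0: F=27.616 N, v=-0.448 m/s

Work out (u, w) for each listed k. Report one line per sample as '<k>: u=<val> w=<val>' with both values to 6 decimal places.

0: u=10.514353 w=-11.631662

k=0: b·v=3.11×(-0.448)=-1.393280; √(2b)=2.493993; u=(-1.393280+27.616)/2.493993=10.514353, w=(-1.393280−27.616)/2.493993=-11.631662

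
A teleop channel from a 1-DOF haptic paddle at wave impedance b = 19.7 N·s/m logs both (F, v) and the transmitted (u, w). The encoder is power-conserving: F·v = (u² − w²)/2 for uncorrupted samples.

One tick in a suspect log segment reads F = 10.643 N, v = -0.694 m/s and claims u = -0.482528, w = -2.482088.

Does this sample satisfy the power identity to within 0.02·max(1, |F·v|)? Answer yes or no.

F·v = 10.643×(-0.694) = -7.386242 W.
(u² − w²)/2 = (0.232833 − 6.160761)/2 = -2.963964 W.
|Δ| = 4.422278;  2% of max(1, |F·v|) = 0.147725.

no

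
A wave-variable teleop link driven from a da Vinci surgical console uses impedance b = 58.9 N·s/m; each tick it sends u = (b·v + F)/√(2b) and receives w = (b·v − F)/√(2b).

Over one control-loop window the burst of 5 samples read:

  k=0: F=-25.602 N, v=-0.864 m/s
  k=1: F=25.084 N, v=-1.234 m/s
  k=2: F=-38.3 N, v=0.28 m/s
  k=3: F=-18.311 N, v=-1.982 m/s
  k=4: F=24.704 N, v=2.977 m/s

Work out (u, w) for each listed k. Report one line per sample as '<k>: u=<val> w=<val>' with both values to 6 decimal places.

0: u=-7.047598 w=-2.329888
1: u=-4.385524 w=-9.007782
2: u=-2.009293 w=5.048292
3: u=-12.442983 w=-9.068794
4: u=18.431657 w=13.879423

k=0: b·v=58.9×(-0.864)=-50.889600; √(2b)=10.853571; u=(-50.889600+(-25.602))/10.853571=-7.047598, w=(-50.889600−(-25.602))/10.853571=-2.329888
k=1: b·v=58.9×(-1.234)=-72.682600; √(2b)=10.853571; u=(-72.682600+25.084)/10.853571=-4.385524, w=(-72.682600−25.084)/10.853571=-9.007782
k=2: b·v=58.9×0.28=16.492000; √(2b)=10.853571; u=(16.492000+(-38.3))/10.853571=-2.009293, w=(16.492000−(-38.3))/10.853571=5.048292
k=3: b·v=58.9×(-1.982)=-116.739800; √(2b)=10.853571; u=(-116.739800+(-18.311))/10.853571=-12.442983, w=(-116.739800−(-18.311))/10.853571=-9.068794
k=4: b·v=58.9×2.977=175.345300; √(2b)=10.853571; u=(175.345300+24.704)/10.853571=18.431657, w=(175.345300−24.704)/10.853571=13.879423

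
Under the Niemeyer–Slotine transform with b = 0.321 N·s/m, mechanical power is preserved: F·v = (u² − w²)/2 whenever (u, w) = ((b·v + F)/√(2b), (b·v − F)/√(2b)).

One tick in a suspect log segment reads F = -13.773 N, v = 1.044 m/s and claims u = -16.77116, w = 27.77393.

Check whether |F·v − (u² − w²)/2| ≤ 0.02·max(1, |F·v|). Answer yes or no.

F·v = (-13.773)×1.044 = -14.37901 W.
(u² − w²)/2 = (281.27181 − 771.39119)/2 = -245.05969 W.
|Δ| = 230.68068;  2% of max(1, |F·v|) = 0.28758.

no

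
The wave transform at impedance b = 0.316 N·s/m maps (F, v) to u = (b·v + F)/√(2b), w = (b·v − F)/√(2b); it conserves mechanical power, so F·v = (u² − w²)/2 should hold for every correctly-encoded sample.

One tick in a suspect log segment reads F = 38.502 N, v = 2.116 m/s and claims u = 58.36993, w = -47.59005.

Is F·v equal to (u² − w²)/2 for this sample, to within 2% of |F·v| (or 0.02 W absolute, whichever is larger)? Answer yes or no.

F·v = 38.502×2.116 = 81.4702 W.
(u² − w²)/2 = (3407.0487 − 2264.8129)/2 = 571.1179 W.
|Δ| = 489.6477;  2% of max(1, |F·v|) = 1.6294.

no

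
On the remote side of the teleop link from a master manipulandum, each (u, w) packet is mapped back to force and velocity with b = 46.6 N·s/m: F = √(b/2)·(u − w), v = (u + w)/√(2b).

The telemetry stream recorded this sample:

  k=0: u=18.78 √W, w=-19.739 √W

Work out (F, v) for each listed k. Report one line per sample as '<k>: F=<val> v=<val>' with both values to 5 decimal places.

k=0: u−w=38.51900, u+w=-0.95900; √(b/2)=4.82701, √(2b)=9.65401; F=4.82701×38.519=185.93150, v=-0.95900/9.65401=-0.09934

0: F=185.93150 v=-0.09934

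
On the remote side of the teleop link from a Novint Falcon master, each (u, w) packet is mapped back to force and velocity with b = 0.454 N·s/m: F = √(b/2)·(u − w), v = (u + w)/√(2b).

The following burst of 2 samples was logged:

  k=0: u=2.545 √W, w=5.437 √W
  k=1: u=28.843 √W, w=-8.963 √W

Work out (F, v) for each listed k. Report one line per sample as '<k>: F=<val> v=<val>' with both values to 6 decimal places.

k=0: u−w=-2.892000, u+w=7.982000; √(b/2)=0.476445, √(2b)=0.952890; F=0.476445×(-2.892)=-1.377879, v=7.982000/0.952890=8.376620
k=1: u−w=37.806000, u+w=19.880000; √(b/2)=0.476445, √(2b)=0.952890; F=0.476445×37.806=18.012486, v=19.880000/0.952890=20.862841

0: F=-1.377879 v=8.376620
1: F=18.012486 v=20.862841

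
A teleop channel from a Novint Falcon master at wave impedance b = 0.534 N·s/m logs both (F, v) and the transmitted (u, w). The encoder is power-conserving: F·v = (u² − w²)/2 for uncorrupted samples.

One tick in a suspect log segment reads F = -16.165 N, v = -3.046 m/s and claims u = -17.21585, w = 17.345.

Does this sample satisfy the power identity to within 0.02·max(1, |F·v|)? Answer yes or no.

no

F·v = (-16.165)×(-3.046) = 49.23859 W.
(u² − w²)/2 = (296.38549 − 300.84902)/2 = -2.23177 W.
|Δ| = 51.47036;  2% of max(1, |F·v|) = 0.98477.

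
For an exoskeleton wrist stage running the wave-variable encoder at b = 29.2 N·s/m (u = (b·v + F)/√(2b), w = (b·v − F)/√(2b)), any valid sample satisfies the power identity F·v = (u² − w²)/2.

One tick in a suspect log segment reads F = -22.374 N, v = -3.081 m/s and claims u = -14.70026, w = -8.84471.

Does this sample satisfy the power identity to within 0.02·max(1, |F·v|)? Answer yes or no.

yes

F·v = (-22.374)×(-3.081) = 68.93429 W.
(u² − w²)/2 = (216.09764 − 78.22889)/2 = 68.93437 W.
|Δ| = 0.00008;  2% of max(1, |F·v|) = 1.37869.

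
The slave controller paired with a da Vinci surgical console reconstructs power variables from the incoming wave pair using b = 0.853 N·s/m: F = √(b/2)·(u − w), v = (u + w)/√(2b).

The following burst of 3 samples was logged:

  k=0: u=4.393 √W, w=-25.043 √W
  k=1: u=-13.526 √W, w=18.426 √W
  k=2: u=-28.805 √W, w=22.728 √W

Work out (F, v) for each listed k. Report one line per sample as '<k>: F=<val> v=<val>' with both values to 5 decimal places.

k=0: u−w=29.43600, u+w=-20.65000; √(b/2)=0.65307, √(2b)=1.30614; F=0.65307×29.436=19.22376, v=-20.65000/1.30614=-15.80995
k=1: u−w=-31.95200, u+w=4.90000; √(b/2)=0.65307, √(2b)=1.30614; F=0.65307×(-31.952)=-20.86688, v=4.90000/1.30614=3.75151
k=2: u−w=-51.53300, u+w=-6.07700; √(b/2)=0.65307, √(2b)=1.30614; F=0.65307×(-51.533)=-33.65464, v=-6.07700/1.30614=-4.65264

0: F=19.22376 v=-15.80995
1: F=-20.86688 v=3.75151
2: F=-33.65464 v=-4.65264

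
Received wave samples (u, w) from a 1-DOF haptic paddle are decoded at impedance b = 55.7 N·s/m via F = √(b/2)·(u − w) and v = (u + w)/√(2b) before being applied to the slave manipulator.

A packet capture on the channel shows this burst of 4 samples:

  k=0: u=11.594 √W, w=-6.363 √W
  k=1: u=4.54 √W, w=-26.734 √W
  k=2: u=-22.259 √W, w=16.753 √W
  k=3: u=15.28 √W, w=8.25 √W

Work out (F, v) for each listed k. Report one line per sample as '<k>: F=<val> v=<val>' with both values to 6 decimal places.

k=0: u−w=17.957000, u+w=5.231000; √(b/2)=5.277310, √(2b)=10.554620; F=5.277310×17.957=94.764654, v=5.231000/10.554620=0.495612
k=1: u−w=31.274000, u+w=-22.194000; √(b/2)=5.277310, √(2b)=10.554620; F=5.277310×31.274=165.042590, v=-22.194000/10.554620=-2.102776
k=2: u−w=-39.012000, u+w=-5.506000; √(b/2)=5.277310, √(2b)=10.554620; F=5.277310×(-39.012)=-205.878415, v=-5.506000/10.554620=-0.521667
k=3: u−w=7.030000, u+w=23.530000; √(b/2)=5.277310, √(2b)=10.554620; F=5.277310×7.03=37.099489, v=23.530000/10.554620=2.229356

0: F=94.764654 v=0.495612
1: F=165.042590 v=-2.102776
2: F=-205.878415 v=-0.521667
3: F=37.099489 v=2.229356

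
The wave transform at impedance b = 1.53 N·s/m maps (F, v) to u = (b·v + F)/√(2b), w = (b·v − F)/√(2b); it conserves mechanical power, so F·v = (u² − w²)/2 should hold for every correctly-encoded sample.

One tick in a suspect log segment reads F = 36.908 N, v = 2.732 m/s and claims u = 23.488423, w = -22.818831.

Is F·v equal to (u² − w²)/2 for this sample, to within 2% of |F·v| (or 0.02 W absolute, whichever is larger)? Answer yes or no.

F·v = 36.908×2.732 = 100.832656 W.
(u² − w²)/2 = (551.706015 − 520.699048)/2 = 15.503483 W.
|Δ| = 85.329173;  2% of max(1, |F·v|) = 2.016653.

no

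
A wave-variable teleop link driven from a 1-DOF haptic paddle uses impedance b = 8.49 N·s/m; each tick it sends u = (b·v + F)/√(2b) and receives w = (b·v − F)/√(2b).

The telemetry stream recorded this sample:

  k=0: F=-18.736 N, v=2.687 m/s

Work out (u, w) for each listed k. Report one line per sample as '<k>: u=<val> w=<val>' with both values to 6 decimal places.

k=0: b·v=8.49×2.687=22.812630; √(2b)=4.120680; u=(22.812630+(-18.736))/4.120680=0.989310, w=(22.812630−(-18.736))/4.120680=10.082956

0: u=0.989310 w=10.082956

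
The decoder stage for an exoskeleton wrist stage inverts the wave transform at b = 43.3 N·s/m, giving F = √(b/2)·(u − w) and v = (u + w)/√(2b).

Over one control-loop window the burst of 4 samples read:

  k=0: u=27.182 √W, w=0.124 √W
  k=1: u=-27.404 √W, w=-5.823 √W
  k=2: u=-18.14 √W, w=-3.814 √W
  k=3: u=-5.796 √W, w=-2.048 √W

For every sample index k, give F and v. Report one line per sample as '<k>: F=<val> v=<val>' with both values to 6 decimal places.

k=0: u−w=27.058000, u+w=27.306000; √(b/2)=4.652956, √(2b)=9.305912; F=4.652956×27.058=125.899685, v=27.306000/9.305912=2.934264
k=1: u−w=-21.581000, u+w=-33.227000; √(b/2)=4.652956, √(2b)=9.305912; F=4.652956×(-21.581)=-100.415445, v=-33.227000/9.305912=-3.570526
k=2: u−w=-14.326000, u+w=-21.954000; √(b/2)=4.652956, √(2b)=9.305912; F=4.652956×(-14.326)=-66.658248, v=-21.954000/9.305912=-2.359145
k=3: u−w=-3.748000, u+w=-7.844000; √(b/2)=4.652956, √(2b)=9.305912; F=4.652956×(-3.748)=-17.439279, v=-7.844000/9.305912=-0.842905

0: F=125.899685 v=2.934264
1: F=-100.415445 v=-3.570526
2: F=-66.658248 v=-2.359145
3: F=-17.439279 v=-0.842905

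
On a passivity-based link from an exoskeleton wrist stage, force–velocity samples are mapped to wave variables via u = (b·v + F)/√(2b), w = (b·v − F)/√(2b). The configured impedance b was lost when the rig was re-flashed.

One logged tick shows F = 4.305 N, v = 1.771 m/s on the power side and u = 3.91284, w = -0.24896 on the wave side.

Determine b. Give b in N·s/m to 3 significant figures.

b = 2.14 N·s/m

u + w = 3.6639;  u + w = √(2b)·v, so √(2b) = 3.6639/1.771 = 2.0688.
b = (√(2b))²/2 = 4.2800/2 = 2.1400.
(Check via u − w = 2F/√(2b): u − w = 4.1618, 2F/√(2b) = 4.1618.)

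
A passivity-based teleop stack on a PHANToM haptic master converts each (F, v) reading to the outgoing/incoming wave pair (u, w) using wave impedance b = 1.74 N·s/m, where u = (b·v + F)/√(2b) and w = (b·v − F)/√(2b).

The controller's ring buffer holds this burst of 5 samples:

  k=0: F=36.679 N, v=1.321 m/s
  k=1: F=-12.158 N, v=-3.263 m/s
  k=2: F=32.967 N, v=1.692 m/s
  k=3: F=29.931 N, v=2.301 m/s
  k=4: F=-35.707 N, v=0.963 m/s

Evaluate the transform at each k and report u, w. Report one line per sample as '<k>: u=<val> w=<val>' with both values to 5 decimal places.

0: u=20.89415 w=-18.42986
1: u=-9.56090 w=3.47385
2: u=19.25036 w=-16.09397
3: u=18.19093 w=-13.89847
4: u=-18.24273 w=20.03919

k=0: b·v=1.74×1.321=2.29854; √(2b)=1.86548; u=(2.29854+36.679)/1.86548=20.89415, w=(2.29854−36.679)/1.86548=-18.42986
k=1: b·v=1.74×(-3.263)=-5.67762; √(2b)=1.86548; u=(-5.67762+(-12.158))/1.86548=-9.56090, w=(-5.67762−(-12.158))/1.86548=3.47385
k=2: b·v=1.74×1.692=2.94408; √(2b)=1.86548; u=(2.94408+32.967)/1.86548=19.25036, w=(2.94408−32.967)/1.86548=-16.09397
k=3: b·v=1.74×2.301=4.00374; √(2b)=1.86548; u=(4.00374+29.931)/1.86548=18.19093, w=(4.00374−29.931)/1.86548=-13.89847
k=4: b·v=1.74×0.963=1.67562; √(2b)=1.86548; u=(1.67562+(-35.707))/1.86548=-18.24273, w=(1.67562−(-35.707))/1.86548=20.03919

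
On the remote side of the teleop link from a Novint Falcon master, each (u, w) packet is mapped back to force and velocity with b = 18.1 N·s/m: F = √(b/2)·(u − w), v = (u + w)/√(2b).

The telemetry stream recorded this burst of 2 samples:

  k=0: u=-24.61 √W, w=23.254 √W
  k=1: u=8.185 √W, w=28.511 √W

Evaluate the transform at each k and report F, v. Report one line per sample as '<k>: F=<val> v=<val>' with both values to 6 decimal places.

0: F=-143.990314 v=-0.225375
1: F=-61.147149 v=6.099082

k=0: u−w=-47.864000, u+w=-1.356000; √(b/2)=3.008322, √(2b)=6.016644; F=3.008322×(-47.864)=-143.990314, v=-1.356000/6.016644=-0.225375
k=1: u−w=-20.326000, u+w=36.696000; √(b/2)=3.008322, √(2b)=6.016644; F=3.008322×(-20.326)=-61.147149, v=36.696000/6.016644=6.099082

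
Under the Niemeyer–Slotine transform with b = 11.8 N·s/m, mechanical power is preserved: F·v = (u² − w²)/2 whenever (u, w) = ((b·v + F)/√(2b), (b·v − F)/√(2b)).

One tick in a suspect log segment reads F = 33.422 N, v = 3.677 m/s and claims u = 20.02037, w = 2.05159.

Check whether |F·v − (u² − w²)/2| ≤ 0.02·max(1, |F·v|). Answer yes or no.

F·v = 33.422×3.677 = 122.8927 W.
(u² − w²)/2 = (400.8152 − 4.2090)/2 = 198.3031 W.
|Δ| = 75.4104;  2% of max(1, |F·v|) = 2.4579.

no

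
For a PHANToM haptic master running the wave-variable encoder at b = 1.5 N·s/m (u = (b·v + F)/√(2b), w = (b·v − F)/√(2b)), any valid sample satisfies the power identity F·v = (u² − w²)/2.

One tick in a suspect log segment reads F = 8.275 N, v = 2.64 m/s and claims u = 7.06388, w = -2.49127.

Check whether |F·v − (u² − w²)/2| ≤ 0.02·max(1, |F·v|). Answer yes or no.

F·v = 8.275×2.64 = 21.84600 W.
(u² − w²)/2 = (49.89840 − 6.20643)/2 = 21.84599 W.
|Δ| = 0.00001;  2% of max(1, |F·v|) = 0.43692.

yes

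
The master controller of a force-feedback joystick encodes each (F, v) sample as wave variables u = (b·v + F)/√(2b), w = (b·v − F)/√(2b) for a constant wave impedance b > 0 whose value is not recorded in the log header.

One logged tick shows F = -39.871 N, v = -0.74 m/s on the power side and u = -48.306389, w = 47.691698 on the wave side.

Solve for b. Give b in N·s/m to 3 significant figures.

u + w = -0.614691;  u + w = √(2b)·v, so √(2b) = -0.614691/(-0.74) = 0.830664.
b = (√(2b))²/2 = 0.690002/2 = 0.345001.
(Check via u − w = 2F/√(2b): u − w = -95.998087, 2F/√(2b) = -95.997957.)

b = 0.345 N·s/m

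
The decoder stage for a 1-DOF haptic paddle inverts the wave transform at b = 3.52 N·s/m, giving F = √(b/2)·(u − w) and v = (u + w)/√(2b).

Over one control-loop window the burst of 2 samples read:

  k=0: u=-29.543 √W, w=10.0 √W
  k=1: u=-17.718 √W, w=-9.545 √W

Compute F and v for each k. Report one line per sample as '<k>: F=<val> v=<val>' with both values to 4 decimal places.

k=0: u−w=-39.5430, u+w=-19.5430; √(b/2)=1.3266, √(2b)=2.6533; F=1.3266×(-39.543)=-52.4597, v=-19.5430/2.6533=-7.3655
k=1: u−w=-8.1730, u+w=-27.2630; √(b/2)=1.3266, √(2b)=2.6533; F=1.3266×(-8.173)=-10.8427, v=-27.2630/2.6533=-10.2751

0: F=-52.4597 v=-7.3655
1: F=-10.8427 v=-10.2751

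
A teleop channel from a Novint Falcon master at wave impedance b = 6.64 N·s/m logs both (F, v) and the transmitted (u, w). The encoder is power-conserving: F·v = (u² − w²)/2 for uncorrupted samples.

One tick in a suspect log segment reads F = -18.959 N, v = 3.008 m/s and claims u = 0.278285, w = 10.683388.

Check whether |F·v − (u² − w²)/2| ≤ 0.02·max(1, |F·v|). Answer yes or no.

F·v = (-18.959)×3.008 = -57.028672 W.
(u² − w²)/2 = (0.077443 − 114.134779)/2 = -57.028668 W.
|Δ| = 0.000004;  2% of max(1, |F·v|) = 1.140573.

yes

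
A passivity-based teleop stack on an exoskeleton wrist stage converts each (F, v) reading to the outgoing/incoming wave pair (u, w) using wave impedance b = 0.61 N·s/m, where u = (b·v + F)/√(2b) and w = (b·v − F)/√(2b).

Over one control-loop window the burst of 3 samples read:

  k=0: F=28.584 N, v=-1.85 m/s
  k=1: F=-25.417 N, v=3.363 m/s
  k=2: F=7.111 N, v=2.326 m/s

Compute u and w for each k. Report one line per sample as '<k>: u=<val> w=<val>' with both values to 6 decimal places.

k=0: b·v=0.61×(-1.85)=-1.128500; √(2b)=1.104536; u=(-1.128500+28.584)/1.104536=24.857042, w=(-1.128500−28.584)/1.104536=-26.900434
k=1: b·v=0.61×3.363=2.051430; √(2b)=1.104536; u=(2.051430+(-25.417))/1.104536=-21.154193, w=(2.051430−(-25.417))/1.104536=24.868748
k=2: b·v=0.61×2.326=1.418860; √(2b)=1.104536; u=(1.418860+7.111)/1.104536=7.722572, w=(1.418860−7.111)/1.104536=-5.153421

0: u=24.857042 w=-26.900434
1: u=-21.154193 w=24.868748
2: u=7.722572 w=-5.153421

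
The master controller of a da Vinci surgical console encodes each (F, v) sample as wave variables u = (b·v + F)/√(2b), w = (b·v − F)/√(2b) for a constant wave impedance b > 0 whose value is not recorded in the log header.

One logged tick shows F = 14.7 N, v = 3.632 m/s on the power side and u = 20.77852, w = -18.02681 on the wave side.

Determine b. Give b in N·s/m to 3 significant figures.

u + w = 2.7517;  u + w = √(2b)·v, so √(2b) = 2.7517/3.632 = 0.7576.
b = (√(2b))²/2 = 0.5740/2 = 0.2870.
(Check via u − w = 2F/√(2b): u − w = 38.8053, 2F/√(2b) = 38.8053.)

b = 0.287 N·s/m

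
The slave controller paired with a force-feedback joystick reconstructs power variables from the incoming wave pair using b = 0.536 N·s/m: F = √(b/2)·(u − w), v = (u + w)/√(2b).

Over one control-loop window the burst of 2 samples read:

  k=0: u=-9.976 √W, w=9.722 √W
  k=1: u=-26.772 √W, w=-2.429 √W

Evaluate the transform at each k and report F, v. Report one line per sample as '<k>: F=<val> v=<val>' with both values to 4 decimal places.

k=0: u−w=-19.6980, u+w=-0.2540; √(b/2)=0.5177, √(2b)=1.0354; F=0.5177×(-19.698)=-10.1974, v=-0.2540/1.0354=-0.2453
k=1: u−w=-24.3430, u+w=-29.2010; √(b/2)=0.5177, √(2b)=1.0354; F=0.5177×(-24.343)=-12.6021, v=-29.2010/1.0354=-28.2033

0: F=-10.1974 v=-0.2453
1: F=-12.6021 v=-28.2033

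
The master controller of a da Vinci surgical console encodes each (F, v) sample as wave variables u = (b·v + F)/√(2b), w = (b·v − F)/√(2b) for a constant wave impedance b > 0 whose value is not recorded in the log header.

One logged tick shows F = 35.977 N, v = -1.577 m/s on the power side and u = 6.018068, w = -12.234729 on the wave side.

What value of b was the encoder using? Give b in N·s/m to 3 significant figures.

b = 7.77 N·s/m

u + w = -6.216661;  u + w = √(2b)·v, so √(2b) = -6.216661/(-1.577) = 3.942081.
b = (√(2b))²/2 = 15.539999/2 = 7.769999.
(Check via u − w = 2F/√(2b): u − w = 18.252797, 2F/√(2b) = 18.252798.)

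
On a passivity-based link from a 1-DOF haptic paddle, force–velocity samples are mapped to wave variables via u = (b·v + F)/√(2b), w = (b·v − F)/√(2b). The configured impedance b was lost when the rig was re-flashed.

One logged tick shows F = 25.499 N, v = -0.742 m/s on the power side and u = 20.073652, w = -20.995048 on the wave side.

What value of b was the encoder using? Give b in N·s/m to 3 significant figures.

u + w = -0.921396;  u + w = √(2b)·v, so √(2b) = -0.921396/(-0.742) = 1.241774.
b = (√(2b))²/2 = 1.542002/2 = 0.771001.
(Check via u − w = 2F/√(2b): u − w = 41.068700, 2F/√(2b) = 41.068678.)

b = 0.771 N·s/m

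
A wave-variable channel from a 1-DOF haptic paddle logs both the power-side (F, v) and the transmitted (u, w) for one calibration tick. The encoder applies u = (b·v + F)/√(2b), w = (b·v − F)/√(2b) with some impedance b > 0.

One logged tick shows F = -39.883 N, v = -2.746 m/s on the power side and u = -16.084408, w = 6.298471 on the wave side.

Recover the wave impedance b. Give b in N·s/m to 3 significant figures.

u + w = -9.785937;  u + w = √(2b)·v, so √(2b) = -9.785937/(-2.746) = 3.563706.
b = (√(2b))²/2 = 12.700001/2 = 6.350001.
(Check via u − w = 2F/√(2b): u − w = -22.382879, 2F/√(2b) = -22.382878.)

b = 6.35 N·s/m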